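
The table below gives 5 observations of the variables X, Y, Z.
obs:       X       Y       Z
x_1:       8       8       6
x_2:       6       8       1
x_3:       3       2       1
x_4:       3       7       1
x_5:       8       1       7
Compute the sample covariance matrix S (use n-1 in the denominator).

Step 1 — column means:
  mean(X) = (8 + 6 + 3 + 3 + 8) / 5 = 28/5 = 5.6
  mean(Y) = (8 + 8 + 2 + 7 + 1) / 5 = 26/5 = 5.2
  mean(Z) = (6 + 1 + 1 + 1 + 7) / 5 = 16/5 = 3.2

Step 2 — sample covariance S[i,j] = (1/(n-1)) · Σ_k (x_{k,i} - mean_i) · (x_{k,j} - mean_j), with n-1 = 4.
  S[X,X] = ((2.4)·(2.4) + (0.4)·(0.4) + (-2.6)·(-2.6) + (-2.6)·(-2.6) + (2.4)·(2.4)) / 4 = 25.2/4 = 6.3
  S[X,Y] = ((2.4)·(2.8) + (0.4)·(2.8) + (-2.6)·(-3.2) + (-2.6)·(1.8) + (2.4)·(-4.2)) / 4 = 1.4/4 = 0.35
  S[X,Z] = ((2.4)·(2.8) + (0.4)·(-2.2) + (-2.6)·(-2.2) + (-2.6)·(-2.2) + (2.4)·(3.8)) / 4 = 26.4/4 = 6.6
  S[Y,Y] = ((2.8)·(2.8) + (2.8)·(2.8) + (-3.2)·(-3.2) + (1.8)·(1.8) + (-4.2)·(-4.2)) / 4 = 46.8/4 = 11.7
  S[Y,Z] = ((2.8)·(2.8) + (2.8)·(-2.2) + (-3.2)·(-2.2) + (1.8)·(-2.2) + (-4.2)·(3.8)) / 4 = -11.2/4 = -2.8
  S[Z,Z] = ((2.8)·(2.8) + (-2.2)·(-2.2) + (-2.2)·(-2.2) + (-2.2)·(-2.2) + (3.8)·(3.8)) / 4 = 36.8/4 = 9.2

S is symmetric (S[j,i] = S[i,j]). Assembling:

S = [[6.3, 0.35, 6.6],
 [0.35, 11.7, -2.8],
 [6.6, -2.8, 9.2]]


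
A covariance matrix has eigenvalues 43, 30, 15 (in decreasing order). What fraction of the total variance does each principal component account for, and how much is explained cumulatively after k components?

Step 1 — total variance = trace(Sigma) = Σ λ_i = 43 + 30 + 15 = 88.

Step 2 — fraction explained by component i = λ_i / Σ λ:
  PC1: 43/88 = 0.4886
  PC2: 30/88 = 0.3409
  PC3: 15/88 = 0.1705

Step 3 — cumulative fraction after k components = (λ_1 + ... + λ_k) / Σ λ:
  k = 1: 43/88 = 0.4886
  k = 2: (43 + 30)/88 = 73/88 = 0.8295
  k = 3: (43 + 30 + 15)/88 = 88/88 = 1

Summary (fraction, with percent):

explained: PC1 0.4886 (48.86%), PC2 0.3409 (34.09%), PC3 0.1705 (17.05%);  cumulative: 0.4886, 0.8295, 1


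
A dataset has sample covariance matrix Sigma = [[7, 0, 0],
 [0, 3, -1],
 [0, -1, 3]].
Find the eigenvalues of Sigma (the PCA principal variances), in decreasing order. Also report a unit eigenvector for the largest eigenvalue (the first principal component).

Step 1 — characteristic polynomial p(λ) = det(λI - Sigma) = λ³ - tr·λ² + c_1·λ - det, where tr = trace, c_1 = sum of the principal 2×2 minors, det = det(Sigma):
  tr = 7 + 3 + 3 = 13,
  c_1 = (7·3 - (0)²) + (7·3 - (0)²) + (3·3 - (-1)²) = 21 + 21 + 8 = 50,
  det = 7·(3·3 - (-1)²) - (0)·((0)·3 - (-1)·(0)) + (0)·((0)·(-1) - 3·(0)) = 7·(8) - (0)·(0) + (0)·(0) = 56.
  So p(λ) = λ³ - 13λ² + 50λ - 56.
Step 2 — look for an integer root (rational root theorem: any rational root is an integer divisor of 56). Testing λ = 2:
  p(2) = 8 - 52 + 100 - 56 = 0  ✓
  Dividing out (λ - 2): p(λ) = (λ - 2)(λ² - 11λ + 28).
Step 3 — remaining eigenvalues from the quadratic λ² - 11λ + 28 = 0:
  Δ = 11² - 4·28 = 121 - 112 = 9,  λ = (11 ± √9)/2 = (11 ± 3)/2 = 7 or 4.
  Sorted: λ_1 = 7,  λ_2 = 4,  λ_3 = 2  (check: sum = 13 = tr ✓).

Step 4 — unit eigenvector for λ_1 = 7: v spans the null space of (Sigma - λ_1 I), whose rows are
  r_1 = (0, 0, 0),  r_2 = (0, -4, -1),  r_3 = (0, -1, -4).
  v is orthogonal to every row, so take v ∝ r_2 × r_3 = ((-4)·(-4) - (-1)·(-1), (-1)·(0) - (0)·(-4), (0)·(-1) - (-4)·(0)) = (15, 0, 0).
  Rescale (divide by 15): u = (1, 0, 0).
  ||u|| = √((1)² + (0)² + (0)²) = √(1) = 1,  v_1 = u/||u|| ≈ (1, 0, 0) (||v_1|| = 1).

λ_1 = 7,  λ_2 = 4,  λ_3 = 2;  v_1 ≈ (1, 0, 0)


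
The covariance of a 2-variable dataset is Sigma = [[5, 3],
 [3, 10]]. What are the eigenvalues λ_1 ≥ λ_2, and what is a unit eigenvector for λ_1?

Step 1 — characteristic polynomial of 2×2 Sigma:
  det(Sigma - λI) = λ² - trace · λ + det = 0.
  trace = 5 + 10 = 15, det = 5·10 - (3)² = 41.
Step 2 — discriminant:
  Δ = trace² - 4·det = 225 - 164 = 61.
Step 3 — eigenvalues:
  λ = (trace ± √Δ)/2 = (15 ± 7.8102)/2,
  λ_1 = 11.4051,  λ_2 = 3.5949.

Step 4 — unit eigenvector for λ_1: solve (Sigma - λ_1 I)v = 0. First row:
  (5 - 11.4051)·v_x + (3)·v_y = 0, i.e. (-6.4051)·v_x + (3)·v_y = 0,
  so v ∝ (b, λ_1 - a) = (3, 6.4051) = u.
  ||u|| = √((3)² + (6.4051)²) = √(50.0256) ≈ 7.0729,
  v_1 = u/||u|| ≈ (0.4242, 0.9056) (||v_1|| = 1).

λ_1 = 11.4051,  λ_2 = 3.5949;  v_1 ≈ (0.4242, 0.9056)


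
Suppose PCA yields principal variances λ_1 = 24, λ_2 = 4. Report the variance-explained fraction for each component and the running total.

Step 1 — total variance = trace(Sigma) = Σ λ_i = 24 + 4 = 28.

Step 2 — fraction explained by component i = λ_i / Σ λ:
  PC1: 24/28 = 0.8571
  PC2: 4/28 = 0.1429

Step 3 — cumulative fraction after k components = (λ_1 + ... + λ_k) / Σ λ:
  k = 1: 24/28 = 0.8571
  k = 2: (24 + 4)/28 = 28/28 = 1

Summary (fraction, with percent):

explained: PC1 0.8571 (85.71%), PC2 0.1429 (14.29%);  cumulative: 0.8571, 1


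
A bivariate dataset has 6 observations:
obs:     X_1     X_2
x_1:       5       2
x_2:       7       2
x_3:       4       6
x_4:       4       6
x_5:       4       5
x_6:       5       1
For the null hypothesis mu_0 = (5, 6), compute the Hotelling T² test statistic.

Step 1 — sample mean vector:
  mean(X_1) = (5 + 7 + 4 + 4 + 4 + 5) / 6 = 29/6 = 4.8333
  mean(X_2) = (2 + 2 + 6 + 6 + 5 + 1) / 6 = 22/6 = 3.6667
  x̄ = (4.8333, 3.6667),  deviation x̄ - mu_0 = (4.8333, 3.6667) - (5, 6) = (-0.1667, -2.3333).

Step 2 — sample covariance matrix, S[i,j] = (1/(n-1)) · Σ_k (x_{k,i} - mean_i) · (x_{k,j} - mean_j), divisor n-1 = 5:
  S[X_1,X_1] = ((0.1667)·(0.1667) + (2.1667)·(2.1667) + (-0.8333)·(-0.8333) + (-0.8333)·(-0.8333) + (-0.8333)·(-0.8333) + (0.1667)·(0.1667)) / 5 = 6.8333/5 = 1.3667
  S[X_1,X_2] = ((0.1667)·(-1.6667) + (2.1667)·(-1.6667) + (-0.8333)·(2.3333) + (-0.8333)·(2.3333) + (-0.8333)·(1.3333) + (0.1667)·(-2.6667)) / 5 = -9.3333/5 = -1.8667
  S[X_2,X_2] = ((-1.6667)·(-1.6667) + (-1.6667)·(-1.6667) + (2.3333)·(2.3333) + (2.3333)·(2.3333) + (1.3333)·(1.3333) + (-2.6667)·(-2.6667)) / 5 = 25.3333/5 = 5.0667
  S = [[1.3667, -1.8667],
 [-1.8667, 5.0667]].

Step 3 — invert S. det(S) = 1.3667·5.0667 - (-1.8667)² = 3.44.
  S^{-1} = (1/det) · [[d, -b], [-b, a]] = [[1.4729, 0.5426],
 [0.5426, 0.3973]].

Step 4 — quadratic form (x̄ - mu_0)^T · S^{-1} · (x̄ - mu_0):
  S^{-1} · (x̄ - mu_0) = (-1.5116, -1.0174),
  (x̄ - mu_0)^T · [...] = (-0.1667)·(-1.5116) + (-2.3333)·(-1.0174) = 2.626.

Step 5 — scale by n: T² = 6 · 2.626 = 15.7558.

T² ≈ 15.7558


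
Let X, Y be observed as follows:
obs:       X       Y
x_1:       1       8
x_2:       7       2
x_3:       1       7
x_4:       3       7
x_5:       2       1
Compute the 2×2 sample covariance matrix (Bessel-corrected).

Step 1 — column means:
  mean(X) = (1 + 7 + 1 + 3 + 2) / 5 = 14/5 = 2.8
  mean(Y) = (8 + 2 + 7 + 7 + 1) / 5 = 25/5 = 5

Step 2 — sample covariance S[i,j] = (1/(n-1)) · Σ_k (x_{k,i} - mean_i) · (x_{k,j} - mean_j), with n-1 = 4.
  S[X,X] = ((-1.8)·(-1.8) + (4.2)·(4.2) + (-1.8)·(-1.8) + (0.2)·(0.2) + (-0.8)·(-0.8)) / 4 = 24.8/4 = 6.2
  S[X,Y] = ((-1.8)·(3) + (4.2)·(-3) + (-1.8)·(2) + (0.2)·(2) + (-0.8)·(-4)) / 4 = -18/4 = -4.5
  S[Y,Y] = ((3)·(3) + (-3)·(-3) + (2)·(2) + (2)·(2) + (-4)·(-4)) / 4 = 42/4 = 10.5

S is symmetric (S[j,i] = S[i,j]). Assembling:

S = [[6.2, -4.5],
 [-4.5, 10.5]]


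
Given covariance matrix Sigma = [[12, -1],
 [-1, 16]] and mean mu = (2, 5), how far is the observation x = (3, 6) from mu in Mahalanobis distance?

Step 1 — centre the observation: (x - mu) = (1, 1).

Step 2 — invert Sigma. det(Sigma) = 12·16 - (-1)² = 191.
  Sigma^{-1} = (1/det) · [[d, -b], [-b, a]] = [[0.0838, 0.0052],
 [0.0052, 0.0628]].

Step 3 — form the quadratic (x - mu)^T · Sigma^{-1} · (x - mu):
  Sigma^{-1} · (x - mu) = (0.089, 0.0681).
  (x - mu)^T · [Sigma^{-1} · (x - mu)] = (1)·(0.089) + (1)·(0.0681) = 0.1571.

Step 4 — take square root: d = √(0.1571) ≈ 0.3963.

d(x, mu) = √(0.1571) ≈ 0.3963


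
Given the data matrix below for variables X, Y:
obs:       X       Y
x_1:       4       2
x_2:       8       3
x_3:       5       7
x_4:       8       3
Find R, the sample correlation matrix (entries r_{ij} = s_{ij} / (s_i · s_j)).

Step 1 — column means:
  mean(X) = (4 + 8 + 5 + 8) / 4 = 25/4 = 6.25
  mean(Y) = (2 + 3 + 7 + 3) / 4 = 15/4 = 3.75

Step 2 — sample variances and covariances s[i,j] = (1/(n-1)) · Σ_k (x_{k,i} - mean_i) · (x_{k,j} - mean_j), with n-1 = 3:
  s[X,X] = ((-2.25)·(-2.25) + (1.75)·(1.75) + (-1.25)·(-1.25) + (1.75)·(1.75)) / 3 = 12.75/3 = 4.25
  s[X,Y] = ((-2.25)·(-1.75) + (1.75)·(-0.75) + (-1.25)·(3.25) + (1.75)·(-0.75)) / 3 = -2.75/3 = -0.9167
  s[Y,Y] = ((-1.75)·(-1.75) + (-0.75)·(-0.75) + (3.25)·(3.25) + (-0.75)·(-0.75)) / 3 = 14.75/3 = 4.9167
  Sample standard deviations s_i = √(s[i,i]):
  s(X) = √(4.25) = 2.0616
  s(Y) = √(4.9167) = 2.2174

Step 3 — r_{ij} = s_{ij} / (s_i · s_j):
  r[X,X] = 1 (diagonal).
  r[X,Y] = -0.9167 / (2.0616 · 2.2174) = -0.9167 / 4.5712 = -0.2005
  r[Y,Y] = 1 (diagonal).

R is symmetric with unit diagonal. Assembling:

R = [[1, -0.2005],
 [-0.2005, 1]]


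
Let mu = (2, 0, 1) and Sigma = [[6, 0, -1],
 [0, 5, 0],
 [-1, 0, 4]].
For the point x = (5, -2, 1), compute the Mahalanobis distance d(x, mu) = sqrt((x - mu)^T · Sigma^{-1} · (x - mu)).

Step 1 — centre the observation: (x - mu) = (3, -2, 0).

Step 2 — invert Sigma (cofactor / det for 3×3, or solve directly):
  Sigma^{-1} = [[0.1739, 0, 0.0435],
 [0, 0.2, 0],
 [0.0435, 0, 0.2609]].

Step 3 — form the quadratic (x - mu)^T · Sigma^{-1} · (x - mu):
  Sigma^{-1} · (x - mu) = (0.5217, -0.4, 0.1304).
  (x - mu)^T · [Sigma^{-1} · (x - mu)] = (3)·(0.5217) + (-2)·(-0.4) + (0)·(0.1304) = 2.3652.

Step 4 — take square root: d = √(2.3652) ≈ 1.5379.

d(x, mu) = √(2.3652) ≈ 1.5379


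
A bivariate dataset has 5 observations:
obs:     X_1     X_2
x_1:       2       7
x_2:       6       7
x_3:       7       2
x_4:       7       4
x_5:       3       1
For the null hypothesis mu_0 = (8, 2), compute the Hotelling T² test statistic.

Step 1 — sample mean vector:
  mean(X_1) = (2 + 6 + 7 + 7 + 3) / 5 = 25/5 = 5
  mean(X_2) = (7 + 7 + 2 + 4 + 1) / 5 = 21/5 = 4.2
  x̄ = (5, 4.2),  deviation x̄ - mu_0 = (5, 4.2) - (8, 2) = (-3, 2.2).

Step 2 — sample covariance matrix, S[i,j] = (1/(n-1)) · Σ_k (x_{k,i} - mean_i) · (x_{k,j} - mean_j), divisor n-1 = 4:
  S[X_1,X_1] = ((-3)·(-3) + (1)·(1) + (2)·(2) + (2)·(2) + (-2)·(-2)) / 4 = 22/4 = 5.5
  S[X_1,X_2] = ((-3)·(2.8) + (1)·(2.8) + (2)·(-2.2) + (2)·(-0.2) + (-2)·(-3.2)) / 4 = -4/4 = -1
  S[X_2,X_2] = ((2.8)·(2.8) + (2.8)·(2.8) + (-2.2)·(-2.2) + (-0.2)·(-0.2) + (-3.2)·(-3.2)) / 4 = 30.8/4 = 7.7
  S = [[5.5, -1],
 [-1, 7.7]].

Step 3 — invert S. det(S) = 5.5·7.7 - (-1)² = 41.35.
  S^{-1} = (1/det) · [[d, -b], [-b, a]] = [[0.1862, 0.0242],
 [0.0242, 0.133]].

Step 4 — quadratic form (x̄ - mu_0)^T · S^{-1} · (x̄ - mu_0):
  S^{-1} · (x̄ - mu_0) = (-0.5054, 0.2201),
  (x̄ - mu_0)^T · [...] = (-3)·(-0.5054) + (2.2)·(0.2201) = 2.0005.

Step 5 — scale by n: T² = 5 · 2.0005 = 10.0024.

T² ≈ 10.0024


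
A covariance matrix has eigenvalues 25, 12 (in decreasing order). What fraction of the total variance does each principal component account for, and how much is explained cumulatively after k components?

Step 1 — total variance = trace(Sigma) = Σ λ_i = 25 + 12 = 37.

Step 2 — fraction explained by component i = λ_i / Σ λ:
  PC1: 25/37 = 0.6757
  PC2: 12/37 = 0.3243

Step 3 — cumulative fraction after k components = (λ_1 + ... + λ_k) / Σ λ:
  k = 1: 25/37 = 0.6757
  k = 2: (25 + 12)/37 = 37/37 = 1

Summary (fraction, with percent):

explained: PC1 0.6757 (67.57%), PC2 0.3243 (32.43%);  cumulative: 0.6757, 1


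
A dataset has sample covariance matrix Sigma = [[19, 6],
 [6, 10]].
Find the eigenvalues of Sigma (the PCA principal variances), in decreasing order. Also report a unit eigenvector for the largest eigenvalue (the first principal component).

Step 1 — characteristic polynomial of 2×2 Sigma:
  det(Sigma - λI) = λ² - trace · λ + det = 0.
  trace = 19 + 10 = 29, det = 19·10 - (6)² = 154.
Step 2 — discriminant:
  Δ = trace² - 4·det = 841 - 616 = 225.
Step 3 — eigenvalues:
  λ = (trace ± √Δ)/2 = (29 ± 15)/2,
  λ_1 = 22,  λ_2 = 7.

Step 4 — unit eigenvector for λ_1: solve (Sigma - λ_1 I)v = 0. First row:
  (19 - 22)·v_x + (6)·v_y = 0, i.e. (-3)·v_x + (6)·v_y = 0,
  so v ∝ (b, λ_1 - a) = (6, 3) = u.
  ||u|| = √((6)² + (3)²) = √(45) ≈ 6.7082,
  v_1 = u/||u|| ≈ (0.8944, 0.4472) (||v_1|| = 1).

λ_1 = 22,  λ_2 = 7;  v_1 ≈ (0.8944, 0.4472)


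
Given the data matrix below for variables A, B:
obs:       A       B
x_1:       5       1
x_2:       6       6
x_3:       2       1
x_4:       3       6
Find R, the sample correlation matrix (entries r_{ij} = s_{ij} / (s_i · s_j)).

Step 1 — column means:
  mean(A) = (5 + 6 + 2 + 3) / 4 = 16/4 = 4
  mean(B) = (1 + 6 + 1 + 6) / 4 = 14/4 = 3.5

Step 2 — sample variances and covariances s[i,j] = (1/(n-1)) · Σ_k (x_{k,i} - mean_i) · (x_{k,j} - mean_j), with n-1 = 3:
  s[A,A] = ((1)·(1) + (2)·(2) + (-2)·(-2) + (-1)·(-1)) / 3 = 10/3 = 3.3333
  s[A,B] = ((1)·(-2.5) + (2)·(2.5) + (-2)·(-2.5) + (-1)·(2.5)) / 3 = 5/3 = 1.6667
  s[B,B] = ((-2.5)·(-2.5) + (2.5)·(2.5) + (-2.5)·(-2.5) + (2.5)·(2.5)) / 3 = 25/3 = 8.3333
  Sample standard deviations s_i = √(s[i,i]):
  s(A) = √(3.3333) = 1.8257
  s(B) = √(8.3333) = 2.8868

Step 3 — r_{ij} = s_{ij} / (s_i · s_j):
  r[A,A] = 1 (diagonal).
  r[A,B] = 1.6667 / (1.8257 · 2.8868) = 1.6667 / 5.2705 = 0.3162
  r[B,B] = 1 (diagonal).

R is symmetric with unit diagonal. Assembling:

R = [[1, 0.3162],
 [0.3162, 1]]


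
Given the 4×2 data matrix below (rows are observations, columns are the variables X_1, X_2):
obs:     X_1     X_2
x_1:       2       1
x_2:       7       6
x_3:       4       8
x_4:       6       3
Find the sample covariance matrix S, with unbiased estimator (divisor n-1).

Step 1 — column means:
  mean(X_1) = (2 + 7 + 4 + 6) / 4 = 19/4 = 4.75
  mean(X_2) = (1 + 6 + 8 + 3) / 4 = 18/4 = 4.5

Step 2 — sample covariance S[i,j] = (1/(n-1)) · Σ_k (x_{k,i} - mean_i) · (x_{k,j} - mean_j), with n-1 = 3.
  S[X_1,X_1] = ((-2.75)·(-2.75) + (2.25)·(2.25) + (-0.75)·(-0.75) + (1.25)·(1.25)) / 3 = 14.75/3 = 4.9167
  S[X_1,X_2] = ((-2.75)·(-3.5) + (2.25)·(1.5) + (-0.75)·(3.5) + (1.25)·(-1.5)) / 3 = 8.5/3 = 2.8333
  S[X_2,X_2] = ((-3.5)·(-3.5) + (1.5)·(1.5) + (3.5)·(3.5) + (-1.5)·(-1.5)) / 3 = 29/3 = 9.6667

S is symmetric (S[j,i] = S[i,j]). Assembling:

S = [[4.9167, 2.8333],
 [2.8333, 9.6667]]


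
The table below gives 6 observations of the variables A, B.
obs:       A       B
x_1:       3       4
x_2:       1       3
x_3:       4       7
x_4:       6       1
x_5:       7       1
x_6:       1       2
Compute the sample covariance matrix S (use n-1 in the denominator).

Step 1 — column means:
  mean(A) = (3 + 1 + 4 + 6 + 7 + 1) / 6 = 22/6 = 3.6667
  mean(B) = (4 + 3 + 7 + 1 + 1 + 2) / 6 = 18/6 = 3

Step 2 — sample covariance S[i,j] = (1/(n-1)) · Σ_k (x_{k,i} - mean_i) · (x_{k,j} - mean_j), with n-1 = 5.
  S[A,A] = ((-0.6667)·(-0.6667) + (-2.6667)·(-2.6667) + (0.3333)·(0.3333) + (2.3333)·(2.3333) + (3.3333)·(3.3333) + (-2.6667)·(-2.6667)) / 5 = 31.3333/5 = 6.2667
  S[A,B] = ((-0.6667)·(1) + (-2.6667)·(0) + (0.3333)·(4) + (2.3333)·(-2) + (3.3333)·(-2) + (-2.6667)·(-1)) / 5 = -8/5 = -1.6
  S[B,B] = ((1)·(1) + (0)·(0) + (4)·(4) + (-2)·(-2) + (-2)·(-2) + (-1)·(-1)) / 5 = 26/5 = 5.2

S is symmetric (S[j,i] = S[i,j]). Assembling:

S = [[6.2667, -1.6],
 [-1.6, 5.2]]


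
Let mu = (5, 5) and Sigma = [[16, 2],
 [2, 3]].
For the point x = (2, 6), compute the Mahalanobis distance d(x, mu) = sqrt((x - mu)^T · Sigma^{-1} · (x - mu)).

Step 1 — centre the observation: (x - mu) = (-3, 1).

Step 2 — invert Sigma. det(Sigma) = 16·3 - (2)² = 44.
  Sigma^{-1} = (1/det) · [[d, -b], [-b, a]] = [[0.0682, -0.0455],
 [-0.0455, 0.3636]].

Step 3 — form the quadratic (x - mu)^T · Sigma^{-1} · (x - mu):
  Sigma^{-1} · (x - mu) = (-0.25, 0.5).
  (x - mu)^T · [Sigma^{-1} · (x - mu)] = (-3)·(-0.25) + (1)·(0.5) = 1.25.

Step 4 — take square root: d = √(1.25) ≈ 1.118.

d(x, mu) = √(1.25) ≈ 1.118


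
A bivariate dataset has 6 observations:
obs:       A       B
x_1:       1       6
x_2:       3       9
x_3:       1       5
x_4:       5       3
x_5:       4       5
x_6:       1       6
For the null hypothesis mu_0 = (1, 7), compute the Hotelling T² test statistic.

Step 1 — sample mean vector:
  mean(A) = (1 + 3 + 1 + 5 + 4 + 1) / 6 = 15/6 = 2.5
  mean(B) = (6 + 9 + 5 + 3 + 5 + 6) / 6 = 34/6 = 5.6667
  x̄ = (2.5, 5.6667),  deviation x̄ - mu_0 = (2.5, 5.6667) - (1, 7) = (1.5, -1.3333).

Step 2 — sample covariance matrix, S[i,j] = (1/(n-1)) · Σ_k (x_{k,i} - mean_i) · (x_{k,j} - mean_j), divisor n-1 = 5:
  S[A,A] = ((-1.5)·(-1.5) + (0.5)·(0.5) + (-1.5)·(-1.5) + (2.5)·(2.5) + (1.5)·(1.5) + (-1.5)·(-1.5)) / 5 = 15.5/5 = 3.1
  S[A,B] = ((-1.5)·(0.3333) + (0.5)·(3.3333) + (-1.5)·(-0.6667) + (2.5)·(-2.6667) + (1.5)·(-0.6667) + (-1.5)·(0.3333)) / 5 = -6/5 = -1.2
  S[B,B] = ((0.3333)·(0.3333) + (3.3333)·(3.3333) + (-0.6667)·(-0.6667) + (-2.6667)·(-2.6667) + (-0.6667)·(-0.6667) + (0.3333)·(0.3333)) / 5 = 19.3333/5 = 3.8667
  S = [[3.1, -1.2],
 [-1.2, 3.8667]].

Step 3 — invert S. det(S) = 3.1·3.8667 - (-1.2)² = 10.5467.
  S^{-1} = (1/det) · [[d, -b], [-b, a]] = [[0.3666, 0.1138],
 [0.1138, 0.2939]].

Step 4 — quadratic form (x̄ - mu_0)^T · S^{-1} · (x̄ - mu_0):
  S^{-1} · (x̄ - mu_0) = (0.3982, -0.2212),
  (x̄ - mu_0)^T · [...] = (1.5)·(0.3982) + (-1.3333)·(-0.2212) = 0.8923.

Step 5 — scale by n: T² = 6 · 0.8923 = 5.354.

T² ≈ 5.354


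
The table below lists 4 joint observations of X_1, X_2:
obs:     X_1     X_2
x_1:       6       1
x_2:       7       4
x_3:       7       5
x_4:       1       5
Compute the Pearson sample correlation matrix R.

Step 1 — column means:
  mean(X_1) = (6 + 7 + 7 + 1) / 4 = 21/4 = 5.25
  mean(X_2) = (1 + 4 + 5 + 5) / 4 = 15/4 = 3.75

Step 2 — sample variances and covariances s[i,j] = (1/(n-1)) · Σ_k (x_{k,i} - mean_i) · (x_{k,j} - mean_j), with n-1 = 3:
  s[X_1,X_1] = ((0.75)·(0.75) + (1.75)·(1.75) + (1.75)·(1.75) + (-4.25)·(-4.25)) / 3 = 24.75/3 = 8.25
  s[X_1,X_2] = ((0.75)·(-2.75) + (1.75)·(0.25) + (1.75)·(1.25) + (-4.25)·(1.25)) / 3 = -4.75/3 = -1.5833
  s[X_2,X_2] = ((-2.75)·(-2.75) + (0.25)·(0.25) + (1.25)·(1.25) + (1.25)·(1.25)) / 3 = 10.75/3 = 3.5833
  Sample standard deviations s_i = √(s[i,i]):
  s(X_1) = √(8.25) = 2.8723
  s(X_2) = √(3.5833) = 1.893

Step 3 — r_{ij} = s_{ij} / (s_i · s_j):
  r[X_1,X_1] = 1 (diagonal).
  r[X_1,X_2] = -1.5833 / (2.8723 · 1.893) = -1.5833 / 5.4371 = -0.2912
  r[X_2,X_2] = 1 (diagonal).

R is symmetric with unit diagonal. Assembling:

R = [[1, -0.2912],
 [-0.2912, 1]]


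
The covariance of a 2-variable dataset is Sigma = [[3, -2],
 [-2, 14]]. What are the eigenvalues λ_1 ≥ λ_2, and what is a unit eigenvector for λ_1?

Step 1 — characteristic polynomial of 2×2 Sigma:
  det(Sigma - λI) = λ² - trace · λ + det = 0.
  trace = 3 + 14 = 17, det = 3·14 - (-2)² = 38.
Step 2 — discriminant:
  Δ = trace² - 4·det = 289 - 152 = 137.
Step 3 — eigenvalues:
  λ = (trace ± √Δ)/2 = (17 ± 11.7047)/2,
  λ_1 = 14.3523,  λ_2 = 2.6477.

Step 4 — unit eigenvector for λ_1: solve (Sigma - λ_1 I)v = 0. First row:
  (3 - 14.3523)·v_x + (-2)·v_y = 0, i.e. (-11.3523)·v_x + (-2)·v_y = 0,
  so v ∝ (b, λ_1 - a) = (-2, 11.3523); multiply by -1 so the first entry is positive: u = (2, -11.3523).
  ||u|| = √((2)² + (-11.3523)²) = √(132.8758) ≈ 11.5272,
  v_1 = u/||u|| ≈ (0.1735, -0.9848) (||v_1|| = 1).

λ_1 = 14.3523,  λ_2 = 2.6477;  v_1 ≈ (0.1735, -0.9848)


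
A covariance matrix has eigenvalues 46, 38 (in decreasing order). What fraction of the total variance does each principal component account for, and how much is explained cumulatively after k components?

Step 1 — total variance = trace(Sigma) = Σ λ_i = 46 + 38 = 84.

Step 2 — fraction explained by component i = λ_i / Σ λ:
  PC1: 46/84 = 0.5476
  PC2: 38/84 = 0.4524

Step 3 — cumulative fraction after k components = (λ_1 + ... + λ_k) / Σ λ:
  k = 1: 46/84 = 0.5476
  k = 2: (46 + 38)/84 = 84/84 = 1

Summary (fraction, with percent):

explained: PC1 0.5476 (54.76%), PC2 0.4524 (45.24%);  cumulative: 0.5476, 1


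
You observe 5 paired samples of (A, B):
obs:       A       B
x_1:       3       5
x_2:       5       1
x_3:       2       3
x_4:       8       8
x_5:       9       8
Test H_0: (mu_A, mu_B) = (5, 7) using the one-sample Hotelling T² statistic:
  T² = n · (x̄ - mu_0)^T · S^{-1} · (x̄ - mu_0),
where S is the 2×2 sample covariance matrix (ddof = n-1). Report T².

Step 1 — sample mean vector:
  mean(A) = (3 + 5 + 2 + 8 + 9) / 5 = 27/5 = 5.4
  mean(B) = (5 + 1 + 3 + 8 + 8) / 5 = 25/5 = 5
  x̄ = (5.4, 5),  deviation x̄ - mu_0 = (5.4, 5) - (5, 7) = (0.4, -2).

Step 2 — sample covariance matrix, S[i,j] = (1/(n-1)) · Σ_k (x_{k,i} - mean_i) · (x_{k,j} - mean_j), divisor n-1 = 4:
  S[A,A] = ((-2.4)·(-2.4) + (-0.4)·(-0.4) + (-3.4)·(-3.4) + (2.6)·(2.6) + (3.6)·(3.6)) / 4 = 37.2/4 = 9.3
  S[A,B] = ((-2.4)·(0) + (-0.4)·(-4) + (-3.4)·(-2) + (2.6)·(3) + (3.6)·(3)) / 4 = 27/4 = 6.75
  S[B,B] = ((0)·(0) + (-4)·(-4) + (-2)·(-2) + (3)·(3) + (3)·(3)) / 4 = 38/4 = 9.5
  S = [[9.3, 6.75],
 [6.75, 9.5]].

Step 3 — invert S. det(S) = 9.3·9.5 - (6.75)² = 42.7875.
  S^{-1} = (1/det) · [[d, -b], [-b, a]] = [[0.222, -0.1578],
 [-0.1578, 0.2174]].

Step 4 — quadratic form (x̄ - mu_0)^T · S^{-1} · (x̄ - mu_0):
  S^{-1} · (x̄ - mu_0) = (0.4043, -0.4978),
  (x̄ - mu_0)^T · [...] = (0.4)·(0.4043) + (-2)·(-0.4978) = 1.1573.

Step 5 — scale by n: T² = 5 · 1.1573 = 5.7867.

T² ≈ 5.7867


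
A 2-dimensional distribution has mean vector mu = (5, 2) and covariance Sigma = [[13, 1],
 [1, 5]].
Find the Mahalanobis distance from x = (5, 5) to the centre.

Step 1 — centre the observation: (x - mu) = (0, 3).

Step 2 — invert Sigma. det(Sigma) = 13·5 - (1)² = 64.
  Sigma^{-1} = (1/det) · [[d, -b], [-b, a]] = [[0.0781, -0.0156],
 [-0.0156, 0.2031]].

Step 3 — form the quadratic (x - mu)^T · Sigma^{-1} · (x - mu):
  Sigma^{-1} · (x - mu) = (-0.0469, 0.6094).
  (x - mu)^T · [Sigma^{-1} · (x - mu)] = (0)·(-0.0469) + (3)·(0.6094) = 1.8281.

Step 4 — take square root: d = √(1.8281) ≈ 1.3521.

d(x, mu) = √(1.8281) ≈ 1.3521


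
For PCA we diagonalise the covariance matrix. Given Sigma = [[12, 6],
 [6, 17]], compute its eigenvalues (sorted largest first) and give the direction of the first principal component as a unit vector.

Step 1 — characteristic polynomial of 2×2 Sigma:
  det(Sigma - λI) = λ² - trace · λ + det = 0.
  trace = 12 + 17 = 29, det = 12·17 - (6)² = 168.
Step 2 — discriminant:
  Δ = trace² - 4·det = 841 - 672 = 169.
Step 3 — eigenvalues:
  λ = (trace ± √Δ)/2 = (29 ± 13)/2,
  λ_1 = 21,  λ_2 = 8.

Step 4 — unit eigenvector for λ_1: solve (Sigma - λ_1 I)v = 0. First row:
  (12 - 21)·v_x + (6)·v_y = 0, i.e. (-9)·v_x + (6)·v_y = 0,
  so v ∝ (b, λ_1 - a) = (6, 9) = u.
  ||u|| = √((6)² + (9)²) = √(117) ≈ 10.8167,
  v_1 = u/||u|| ≈ (0.5547, 0.8321) (||v_1|| = 1).

λ_1 = 21,  λ_2 = 8;  v_1 ≈ (0.5547, 0.8321)


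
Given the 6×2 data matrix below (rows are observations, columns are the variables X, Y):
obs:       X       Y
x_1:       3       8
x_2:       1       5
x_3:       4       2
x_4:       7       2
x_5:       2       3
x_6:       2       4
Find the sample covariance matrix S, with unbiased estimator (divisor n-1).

Step 1 — column means:
  mean(X) = (3 + 1 + 4 + 7 + 2 + 2) / 6 = 19/6 = 3.1667
  mean(Y) = (8 + 5 + 2 + 2 + 3 + 4) / 6 = 24/6 = 4

Step 2 — sample covariance S[i,j] = (1/(n-1)) · Σ_k (x_{k,i} - mean_i) · (x_{k,j} - mean_j), with n-1 = 5.
  S[X,X] = ((-0.1667)·(-0.1667) + (-2.1667)·(-2.1667) + (0.8333)·(0.8333) + (3.8333)·(3.8333) + (-1.1667)·(-1.1667) + (-1.1667)·(-1.1667)) / 5 = 22.8333/5 = 4.5667
  S[X,Y] = ((-0.1667)·(4) + (-2.1667)·(1) + (0.8333)·(-2) + (3.8333)·(-2) + (-1.1667)·(-1) + (-1.1667)·(0)) / 5 = -11/5 = -2.2
  S[Y,Y] = ((4)·(4) + (1)·(1) + (-2)·(-2) + (-2)·(-2) + (-1)·(-1) + (0)·(0)) / 5 = 26/5 = 5.2

S is symmetric (S[j,i] = S[i,j]). Assembling:

S = [[4.5667, -2.2],
 [-2.2, 5.2]]


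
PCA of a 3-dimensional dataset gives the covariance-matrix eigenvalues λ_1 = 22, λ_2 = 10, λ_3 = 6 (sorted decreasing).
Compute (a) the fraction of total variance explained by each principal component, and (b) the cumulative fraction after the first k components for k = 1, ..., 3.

Step 1 — total variance = trace(Sigma) = Σ λ_i = 22 + 10 + 6 = 38.

Step 2 — fraction explained by component i = λ_i / Σ λ:
  PC1: 22/38 = 0.5789
  PC2: 10/38 = 0.2632
  PC3: 6/38 = 0.1579

Step 3 — cumulative fraction after k components = (λ_1 + ... + λ_k) / Σ λ:
  k = 1: 22/38 = 0.5789
  k = 2: (22 + 10)/38 = 32/38 = 0.8421
  k = 3: (22 + 10 + 6)/38 = 38/38 = 1

Summary (fraction, with percent):

explained: PC1 0.5789 (57.89%), PC2 0.2632 (26.32%), PC3 0.1579 (15.79%);  cumulative: 0.5789, 0.8421, 1


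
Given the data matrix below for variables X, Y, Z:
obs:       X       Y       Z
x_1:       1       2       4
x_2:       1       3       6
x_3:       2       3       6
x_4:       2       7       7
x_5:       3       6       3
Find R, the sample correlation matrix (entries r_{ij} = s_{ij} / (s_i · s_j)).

Step 1 — column means:
  mean(X) = (1 + 1 + 2 + 2 + 3) / 5 = 9/5 = 1.8
  mean(Y) = (2 + 3 + 3 + 7 + 6) / 5 = 21/5 = 4.2
  mean(Z) = (4 + 6 + 6 + 7 + 3) / 5 = 26/5 = 5.2

Step 2 — sample variances and covariances s[i,j] = (1/(n-1)) · Σ_k (x_{k,i} - mean_i) · (x_{k,j} - mean_j), with n-1 = 4:
  s[X,X] = ((-0.8)·(-0.8) + (-0.8)·(-0.8) + (0.2)·(0.2) + (0.2)·(0.2) + (1.2)·(1.2)) / 4 = 2.8/4 = 0.7
  s[X,Y] = ((-0.8)·(-2.2) + (-0.8)·(-1.2) + (0.2)·(-1.2) + (0.2)·(2.8) + (1.2)·(1.8)) / 4 = 5.2/4 = 1.3
  s[X,Z] = ((-0.8)·(-1.2) + (-0.8)·(0.8) + (0.2)·(0.8) + (0.2)·(1.8) + (1.2)·(-2.2)) / 4 = -1.8/4 = -0.45
  s[Y,Y] = ((-2.2)·(-2.2) + (-1.2)·(-1.2) + (-1.2)·(-1.2) + (2.8)·(2.8) + (1.8)·(1.8)) / 4 = 18.8/4 = 4.7
  s[Y,Z] = ((-2.2)·(-1.2) + (-1.2)·(0.8) + (-1.2)·(0.8) + (2.8)·(1.8) + (1.8)·(-2.2)) / 4 = 1.8/4 = 0.45
  s[Z,Z] = ((-1.2)·(-1.2) + (0.8)·(0.8) + (0.8)·(0.8) + (1.8)·(1.8) + (-2.2)·(-2.2)) / 4 = 10.8/4 = 2.7
  Sample standard deviations s_i = √(s[i,i]):
  s(X) = √(0.7) = 0.8367
  s(Y) = √(4.7) = 2.1679
  s(Z) = √(2.7) = 1.6432

Step 3 — r_{ij} = s_{ij} / (s_i · s_j):
  r[X,X] = 1 (diagonal).
  r[X,Y] = 1.3 / (0.8367 · 2.1679) = 1.3 / 1.8138 = 0.7167
  r[X,Z] = -0.45 / (0.8367 · 1.6432) = -0.45 / 1.3748 = -0.3273
  r[Y,Y] = 1 (diagonal).
  r[Y,Z] = 0.45 / (2.1679 · 1.6432) = 0.45 / 3.5623 = 0.1263
  r[Z,Z] = 1 (diagonal).

R is symmetric with unit diagonal. Assembling:

R = [[1, 0.7167, -0.3273],
 [0.7167, 1, 0.1263],
 [-0.3273, 0.1263, 1]]


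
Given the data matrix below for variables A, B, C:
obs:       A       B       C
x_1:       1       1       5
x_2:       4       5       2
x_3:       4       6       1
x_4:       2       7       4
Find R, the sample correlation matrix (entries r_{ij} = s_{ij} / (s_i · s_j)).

Step 1 — column means:
  mean(A) = (1 + 4 + 4 + 2) / 4 = 11/4 = 2.75
  mean(B) = (1 + 5 + 6 + 7) / 4 = 19/4 = 4.75
  mean(C) = (5 + 2 + 1 + 4) / 4 = 12/4 = 3

Step 2 — sample variances and covariances s[i,j] = (1/(n-1)) · Σ_k (x_{k,i} - mean_i) · (x_{k,j} - mean_j), with n-1 = 3:
  s[A,A] = ((-1.75)·(-1.75) + (1.25)·(1.25) + (1.25)·(1.25) + (-0.75)·(-0.75)) / 3 = 6.75/3 = 2.25
  s[A,B] = ((-1.75)·(-3.75) + (1.25)·(0.25) + (1.25)·(1.25) + (-0.75)·(2.25)) / 3 = 6.75/3 = 2.25
  s[A,C] = ((-1.75)·(2) + (1.25)·(-1) + (1.25)·(-2) + (-0.75)·(1)) / 3 = -8/3 = -2.6667
  s[B,B] = ((-3.75)·(-3.75) + (0.25)·(0.25) + (1.25)·(1.25) + (2.25)·(2.25)) / 3 = 20.75/3 = 6.9167
  s[B,C] = ((-3.75)·(2) + (0.25)·(-1) + (1.25)·(-2) + (2.25)·(1)) / 3 = -8/3 = -2.6667
  s[C,C] = ((2)·(2) + (-1)·(-1) + (-2)·(-2) + (1)·(1)) / 3 = 10/3 = 3.3333
  Sample standard deviations s_i = √(s[i,i]):
  s(A) = √(2.25) = 1.5
  s(B) = √(6.9167) = 2.63
  s(C) = √(3.3333) = 1.8257

Step 3 — r_{ij} = s_{ij} / (s_i · s_j):
  r[A,A] = 1 (diagonal).
  r[A,B] = 2.25 / (1.5 · 2.63) = 2.25 / 3.9449 = 0.5704
  r[A,C] = -2.6667 / (1.5 · 1.8257) = -2.6667 / 2.7386 = -0.9737
  r[B,B] = 1 (diagonal).
  r[B,C] = -2.6667 / (2.63 · 1.8257) = -2.6667 / 4.8016 = -0.5554
  r[C,C] = 1 (diagonal).

R is symmetric with unit diagonal. Assembling:

R = [[1, 0.5704, -0.9737],
 [0.5704, 1, -0.5554],
 [-0.9737, -0.5554, 1]]


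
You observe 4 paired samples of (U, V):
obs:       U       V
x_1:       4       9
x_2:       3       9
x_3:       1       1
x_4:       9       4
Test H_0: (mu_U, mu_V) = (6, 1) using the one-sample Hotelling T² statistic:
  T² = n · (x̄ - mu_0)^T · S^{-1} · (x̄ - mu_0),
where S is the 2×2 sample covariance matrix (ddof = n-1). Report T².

Step 1 — sample mean vector:
  mean(U) = (4 + 3 + 1 + 9) / 4 = 17/4 = 4.25
  mean(V) = (9 + 9 + 1 + 4) / 4 = 23/4 = 5.75
  x̄ = (4.25, 5.75),  deviation x̄ - mu_0 = (4.25, 5.75) - (6, 1) = (-1.75, 4.75).

Step 2 — sample covariance matrix, S[i,j] = (1/(n-1)) · Σ_k (x_{k,i} - mean_i) · (x_{k,j} - mean_j), divisor n-1 = 3:
  S[U,U] = ((-0.25)·(-0.25) + (-1.25)·(-1.25) + (-3.25)·(-3.25) + (4.75)·(4.75)) / 3 = 34.75/3 = 11.5833
  S[U,V] = ((-0.25)·(3.25) + (-1.25)·(3.25) + (-3.25)·(-4.75) + (4.75)·(-1.75)) / 3 = 2.25/3 = 0.75
  S[V,V] = ((3.25)·(3.25) + (3.25)·(3.25) + (-4.75)·(-4.75) + (-1.75)·(-1.75)) / 3 = 46.75/3 = 15.5833
  S = [[11.5833, 0.75],
 [0.75, 15.5833]].

Step 3 — invert S. det(S) = 11.5833·15.5833 - (0.75)² = 179.9444.
  S^{-1} = (1/det) · [[d, -b], [-b, a]] = [[0.0866, -0.0042],
 [-0.0042, 0.0644]].

Step 4 — quadratic form (x̄ - mu_0)^T · S^{-1} · (x̄ - mu_0):
  S^{-1} · (x̄ - mu_0) = (-0.1713, 0.3131),
  (x̄ - mu_0)^T · [...] = (-1.75)·(-0.1713) + (4.75)·(0.3131) = 1.7869.

Step 5 — scale by n: T² = 4 · 1.7869 = 7.1476.

T² ≈ 7.1476


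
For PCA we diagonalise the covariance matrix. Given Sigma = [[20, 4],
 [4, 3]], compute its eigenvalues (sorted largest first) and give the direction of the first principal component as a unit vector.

Step 1 — characteristic polynomial of 2×2 Sigma:
  det(Sigma - λI) = λ² - trace · λ + det = 0.
  trace = 20 + 3 = 23, det = 20·3 - (4)² = 44.
Step 2 — discriminant:
  Δ = trace² - 4·det = 529 - 176 = 353.
Step 3 — eigenvalues:
  λ = (trace ± √Δ)/2 = (23 ± 18.7883)/2,
  λ_1 = 20.8941,  λ_2 = 2.1059.

Step 4 — unit eigenvector for λ_1: solve (Sigma - λ_1 I)v = 0. First row:
  (20 - 20.8941)·v_x + (4)·v_y = 0, i.e. (-0.8941)·v_x + (4)·v_y = 0,
  so v ∝ (b, λ_1 - a) = (4, 0.8941) = u.
  ||u|| = √((4)² + (0.8941)²) = √(16.7995) ≈ 4.0987,
  v_1 = u/||u|| ≈ (0.9759, 0.2182) (||v_1|| = 1).

λ_1 = 20.8941,  λ_2 = 2.1059;  v_1 ≈ (0.9759, 0.2182)


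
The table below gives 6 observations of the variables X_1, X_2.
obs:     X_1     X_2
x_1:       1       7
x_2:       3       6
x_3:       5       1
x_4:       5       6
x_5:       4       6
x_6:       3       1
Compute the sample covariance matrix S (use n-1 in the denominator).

Step 1 — column means:
  mean(X_1) = (1 + 3 + 5 + 5 + 4 + 3) / 6 = 21/6 = 3.5
  mean(X_2) = (7 + 6 + 1 + 6 + 6 + 1) / 6 = 27/6 = 4.5

Step 2 — sample covariance S[i,j] = (1/(n-1)) · Σ_k (x_{k,i} - mean_i) · (x_{k,j} - mean_j), with n-1 = 5.
  S[X_1,X_1] = ((-2.5)·(-2.5) + (-0.5)·(-0.5) + (1.5)·(1.5) + (1.5)·(1.5) + (0.5)·(0.5) + (-0.5)·(-0.5)) / 5 = 11.5/5 = 2.3
  S[X_1,X_2] = ((-2.5)·(2.5) + (-0.5)·(1.5) + (1.5)·(-3.5) + (1.5)·(1.5) + (0.5)·(1.5) + (-0.5)·(-3.5)) / 5 = -7.5/5 = -1.5
  S[X_2,X_2] = ((2.5)·(2.5) + (1.5)·(1.5) + (-3.5)·(-3.5) + (1.5)·(1.5) + (1.5)·(1.5) + (-3.5)·(-3.5)) / 5 = 37.5/5 = 7.5

S is symmetric (S[j,i] = S[i,j]). Assembling:

S = [[2.3, -1.5],
 [-1.5, 7.5]]


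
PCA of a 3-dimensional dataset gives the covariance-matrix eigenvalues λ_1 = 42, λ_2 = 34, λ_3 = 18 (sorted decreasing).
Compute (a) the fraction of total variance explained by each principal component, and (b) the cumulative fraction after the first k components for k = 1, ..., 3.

Step 1 — total variance = trace(Sigma) = Σ λ_i = 42 + 34 + 18 = 94.

Step 2 — fraction explained by component i = λ_i / Σ λ:
  PC1: 42/94 = 0.4468
  PC2: 34/94 = 0.3617
  PC3: 18/94 = 0.1915

Step 3 — cumulative fraction after k components = (λ_1 + ... + λ_k) / Σ λ:
  k = 1: 42/94 = 0.4468
  k = 2: (42 + 34)/94 = 76/94 = 0.8085
  k = 3: (42 + 34 + 18)/94 = 94/94 = 1

Summary (fraction, with percent):

explained: PC1 0.4468 (44.68%), PC2 0.3617 (36.17%), PC3 0.1915 (19.15%);  cumulative: 0.4468, 0.8085, 1


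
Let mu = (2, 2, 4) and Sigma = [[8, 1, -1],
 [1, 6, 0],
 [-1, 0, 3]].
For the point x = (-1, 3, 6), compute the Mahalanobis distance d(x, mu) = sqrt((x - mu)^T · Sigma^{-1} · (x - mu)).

Step 1 — centre the observation: (x - mu) = (-3, 1, 2).

Step 2 — invert Sigma (cofactor / det for 3×3, or solve directly):
  Sigma^{-1} = [[0.1333, -0.0222, 0.0444],
 [-0.0222, 0.1704, -0.0074],
 [0.0444, -0.0074, 0.3481]].

Step 3 — form the quadratic (x - mu)^T · Sigma^{-1} · (x - mu):
  Sigma^{-1} · (x - mu) = (-0.3333, 0.2222, 0.5556).
  (x - mu)^T · [Sigma^{-1} · (x - mu)] = (-3)·(-0.3333) + (1)·(0.2222) + (2)·(0.5556) = 2.3333.

Step 4 — take square root: d = √(2.3333) ≈ 1.5275.

d(x, mu) = √(2.3333) ≈ 1.5275


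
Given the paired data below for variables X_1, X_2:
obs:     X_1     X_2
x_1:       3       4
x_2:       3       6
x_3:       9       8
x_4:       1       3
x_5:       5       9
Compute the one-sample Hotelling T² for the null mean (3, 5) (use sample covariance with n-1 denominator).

Step 1 — sample mean vector:
  mean(X_1) = (3 + 3 + 9 + 1 + 5) / 5 = 21/5 = 4.2
  mean(X_2) = (4 + 6 + 8 + 3 + 9) / 5 = 30/5 = 6
  x̄ = (4.2, 6),  deviation x̄ - mu_0 = (4.2, 6) - (3, 5) = (1.2, 1).

Step 2 — sample covariance matrix, S[i,j] = (1/(n-1)) · Σ_k (x_{k,i} - mean_i) · (x_{k,j} - mean_j), divisor n-1 = 4:
  S[X_1,X_1] = ((-1.2)·(-1.2) + (-1.2)·(-1.2) + (4.8)·(4.8) + (-3.2)·(-3.2) + (0.8)·(0.8)) / 4 = 36.8/4 = 9.2
  S[X_1,X_2] = ((-1.2)·(-2) + (-1.2)·(0) + (4.8)·(2) + (-3.2)·(-3) + (0.8)·(3)) / 4 = 24/4 = 6
  S[X_2,X_2] = ((-2)·(-2) + (0)·(0) + (2)·(2) + (-3)·(-3) + (3)·(3)) / 4 = 26/4 = 6.5
  S = [[9.2, 6],
 [6, 6.5]].

Step 3 — invert S. det(S) = 9.2·6.5 - (6)² = 23.8.
  S^{-1} = (1/det) · [[d, -b], [-b, a]] = [[0.2731, -0.2521],
 [-0.2521, 0.3866]].

Step 4 — quadratic form (x̄ - mu_0)^T · S^{-1} · (x̄ - mu_0):
  S^{-1} · (x̄ - mu_0) = (0.0756, 0.084),
  (x̄ - mu_0)^T · [...] = (1.2)·(0.0756) + (1)·(0.084) = 0.1748.

Step 5 — scale by n: T² = 5 · 0.1748 = 0.8739.

T² ≈ 0.8739


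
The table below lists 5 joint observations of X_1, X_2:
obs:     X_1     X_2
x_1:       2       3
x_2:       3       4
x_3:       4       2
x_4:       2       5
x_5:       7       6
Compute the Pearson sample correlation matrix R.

Step 1 — column means:
  mean(X_1) = (2 + 3 + 4 + 2 + 7) / 5 = 18/5 = 3.6
  mean(X_2) = (3 + 4 + 2 + 5 + 6) / 5 = 20/5 = 4

Step 2 — sample variances and covariances s[i,j] = (1/(n-1)) · Σ_k (x_{k,i} - mean_i) · (x_{k,j} - mean_j), with n-1 = 4:
  s[X_1,X_1] = ((-1.6)·(-1.6) + (-0.6)·(-0.6) + (0.4)·(0.4) + (-1.6)·(-1.6) + (3.4)·(3.4)) / 4 = 17.2/4 = 4.3
  s[X_1,X_2] = ((-1.6)·(-1) + (-0.6)·(0) + (0.4)·(-2) + (-1.6)·(1) + (3.4)·(2)) / 4 = 6/4 = 1.5
  s[X_2,X_2] = ((-1)·(-1) + (0)·(0) + (-2)·(-2) + (1)·(1) + (2)·(2)) / 4 = 10/4 = 2.5
  Sample standard deviations s_i = √(s[i,i]):
  s(X_1) = √(4.3) = 2.0736
  s(X_2) = √(2.5) = 1.5811

Step 3 — r_{ij} = s_{ij} / (s_i · s_j):
  r[X_1,X_1] = 1 (diagonal).
  r[X_1,X_2] = 1.5 / (2.0736 · 1.5811) = 1.5 / 3.2787 = 0.4575
  r[X_2,X_2] = 1 (diagonal).

R is symmetric with unit diagonal. Assembling:

R = [[1, 0.4575],
 [0.4575, 1]]


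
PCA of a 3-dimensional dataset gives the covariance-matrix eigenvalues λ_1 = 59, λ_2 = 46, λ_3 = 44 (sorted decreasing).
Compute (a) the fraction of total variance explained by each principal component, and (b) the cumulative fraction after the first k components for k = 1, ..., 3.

Step 1 — total variance = trace(Sigma) = Σ λ_i = 59 + 46 + 44 = 149.

Step 2 — fraction explained by component i = λ_i / Σ λ:
  PC1: 59/149 = 0.396
  PC2: 46/149 = 0.3087
  PC3: 44/149 = 0.2953

Step 3 — cumulative fraction after k components = (λ_1 + ... + λ_k) / Σ λ:
  k = 1: 59/149 = 0.396
  k = 2: (59 + 46)/149 = 105/149 = 0.7047
  k = 3: (59 + 46 + 44)/149 = 149/149 = 1

Summary (fraction, with percent):

explained: PC1 0.396 (39.6%), PC2 0.3087 (30.87%), PC3 0.2953 (29.53%);  cumulative: 0.396, 0.7047, 1


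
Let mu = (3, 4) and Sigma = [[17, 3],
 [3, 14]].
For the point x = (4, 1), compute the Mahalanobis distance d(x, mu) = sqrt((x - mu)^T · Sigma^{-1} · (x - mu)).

Step 1 — centre the observation: (x - mu) = (1, -3).

Step 2 — invert Sigma. det(Sigma) = 17·14 - (3)² = 229.
  Sigma^{-1} = (1/det) · [[d, -b], [-b, a]] = [[0.0611, -0.0131],
 [-0.0131, 0.0742]].

Step 3 — form the quadratic (x - mu)^T · Sigma^{-1} · (x - mu):
  Sigma^{-1} · (x - mu) = (0.1004, -0.2358).
  (x - mu)^T · [Sigma^{-1} · (x - mu)] = (1)·(0.1004) + (-3)·(-0.2358) = 0.8079.

Step 4 — take square root: d = √(0.8079) ≈ 0.8988.

d(x, mu) = √(0.8079) ≈ 0.8988


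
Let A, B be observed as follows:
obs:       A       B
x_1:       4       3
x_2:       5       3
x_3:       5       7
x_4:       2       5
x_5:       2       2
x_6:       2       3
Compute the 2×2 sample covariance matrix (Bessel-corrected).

Step 1 — column means:
  mean(A) = (4 + 5 + 5 + 2 + 2 + 2) / 6 = 20/6 = 3.3333
  mean(B) = (3 + 3 + 7 + 5 + 2 + 3) / 6 = 23/6 = 3.8333

Step 2 — sample covariance S[i,j] = (1/(n-1)) · Σ_k (x_{k,i} - mean_i) · (x_{k,j} - mean_j), with n-1 = 5.
  S[A,A] = ((0.6667)·(0.6667) + (1.6667)·(1.6667) + (1.6667)·(1.6667) + (-1.3333)·(-1.3333) + (-1.3333)·(-1.3333) + (-1.3333)·(-1.3333)) / 5 = 11.3333/5 = 2.2667
  S[A,B] = ((0.6667)·(-0.8333) + (1.6667)·(-0.8333) + (1.6667)·(3.1667) + (-1.3333)·(1.1667) + (-1.3333)·(-1.8333) + (-1.3333)·(-0.8333)) / 5 = 5.3333/5 = 1.0667
  S[B,B] = ((-0.8333)·(-0.8333) + (-0.8333)·(-0.8333) + (3.1667)·(3.1667) + (1.1667)·(1.1667) + (-1.8333)·(-1.8333) + (-0.8333)·(-0.8333)) / 5 = 16.8333/5 = 3.3667

S is symmetric (S[j,i] = S[i,j]). Assembling:

S = [[2.2667, 1.0667],
 [1.0667, 3.3667]]


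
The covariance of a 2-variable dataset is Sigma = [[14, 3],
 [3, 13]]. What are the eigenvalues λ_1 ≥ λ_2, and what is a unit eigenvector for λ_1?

Step 1 — characteristic polynomial of 2×2 Sigma:
  det(Sigma - λI) = λ² - trace · λ + det = 0.
  trace = 14 + 13 = 27, det = 14·13 - (3)² = 173.
Step 2 — discriminant:
  Δ = trace² - 4·det = 729 - 692 = 37.
Step 3 — eigenvalues:
  λ = (trace ± √Δ)/2 = (27 ± 6.0828)/2,
  λ_1 = 16.5414,  λ_2 = 10.4586.

Step 4 — unit eigenvector for λ_1: solve (Sigma - λ_1 I)v = 0. First row:
  (14 - 16.5414)·v_x + (3)·v_y = 0, i.e. (-2.5414)·v_x + (3)·v_y = 0,
  so v ∝ (b, λ_1 - a) = (3, 2.5414) = u.
  ||u|| = √((3)² + (2.5414)²) = √(15.4586) ≈ 3.9317,
  v_1 = u/||u|| ≈ (0.763, 0.6464) (||v_1|| = 1).

λ_1 = 16.5414,  λ_2 = 10.4586;  v_1 ≈ (0.763, 0.6464)


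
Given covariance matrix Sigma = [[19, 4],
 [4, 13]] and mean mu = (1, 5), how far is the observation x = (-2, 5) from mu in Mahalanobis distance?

Step 1 — centre the observation: (x - mu) = (-3, 0).

Step 2 — invert Sigma. det(Sigma) = 19·13 - (4)² = 231.
  Sigma^{-1} = (1/det) · [[d, -b], [-b, a]] = [[0.0563, -0.0173],
 [-0.0173, 0.0823]].

Step 3 — form the quadratic (x - mu)^T · Sigma^{-1} · (x - mu):
  Sigma^{-1} · (x - mu) = (-0.1688, 0.0519).
  (x - mu)^T · [Sigma^{-1} · (x - mu)] = (-3)·(-0.1688) + (0)·(0.0519) = 0.5065.

Step 4 — take square root: d = √(0.5065) ≈ 0.7117.

d(x, mu) = √(0.5065) ≈ 0.7117
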